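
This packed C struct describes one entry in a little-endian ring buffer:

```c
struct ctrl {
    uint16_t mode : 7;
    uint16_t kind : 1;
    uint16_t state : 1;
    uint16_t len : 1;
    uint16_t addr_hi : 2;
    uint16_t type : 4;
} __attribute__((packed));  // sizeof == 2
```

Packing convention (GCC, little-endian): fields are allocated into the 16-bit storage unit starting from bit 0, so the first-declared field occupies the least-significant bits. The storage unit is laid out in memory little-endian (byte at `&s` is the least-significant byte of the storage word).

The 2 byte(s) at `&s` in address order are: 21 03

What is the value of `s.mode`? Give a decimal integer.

[0]=0x21 [1]=0x03 (little-endian) → word 0x0321
mode:7 @ bit 0 → (0x0321>>0)&0x7f = 0x21  ←
kind:1 @ bit 7 → (0x0321>>7)&0x1 = 0x0
state:1 @ bit 8 → (0x0321>>8)&0x1 = 0x1
len:1 @ bit 9 → (0x0321>>9)&0x1 = 0x1
addr_hi:2 @ bit 10 → (0x0321>>10)&0x3 = 0x0
type:4 @ bit 12 → (0x0321>>12)&0xf = 0x0

33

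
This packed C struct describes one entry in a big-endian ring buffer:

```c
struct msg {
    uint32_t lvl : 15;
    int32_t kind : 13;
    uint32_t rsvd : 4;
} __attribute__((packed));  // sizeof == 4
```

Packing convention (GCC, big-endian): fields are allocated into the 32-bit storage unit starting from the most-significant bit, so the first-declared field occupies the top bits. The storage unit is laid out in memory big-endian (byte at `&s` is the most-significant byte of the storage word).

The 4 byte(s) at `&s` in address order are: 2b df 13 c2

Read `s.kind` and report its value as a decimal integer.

-3780

[0]=0x2b [1]=0xdf [2]=0x13 [3]=0xc2 (big-endian) → word 0x2bdf13c2
lvl [17+:15] = (word>>17) & 0x7fff = 5615
kind [4+:13] = (word>>4) & 0x1fff = 4412  ←
rsvd [0+:4] = (word>>0) & 0xf = 2
kind signed 13b, MSB=1: 4412 - 8192 = -3780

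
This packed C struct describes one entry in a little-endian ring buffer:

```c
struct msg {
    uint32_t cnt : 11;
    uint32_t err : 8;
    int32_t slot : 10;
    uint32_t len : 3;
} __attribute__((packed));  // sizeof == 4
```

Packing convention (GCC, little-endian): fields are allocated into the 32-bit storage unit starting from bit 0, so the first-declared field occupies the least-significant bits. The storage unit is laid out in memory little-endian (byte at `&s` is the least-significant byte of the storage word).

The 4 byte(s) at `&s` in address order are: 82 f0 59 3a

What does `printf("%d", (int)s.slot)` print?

-181

[0]=0x82 [1]=0xf0 [2]=0x59 [3]=0x3a (little-endian) → word 0x3a59f082
cnt [0+:11] = (word>>0) & 0x7ff = 130
err [11+:8] = (word>>11) & 0xff = 62
slot [19+:10] = (word>>19) & 0x3ff = 843  ←
len [29+:3] = (word>>29) & 0x7 = 1
slot signed 10b, MSB=1: 843 - 1024 = -181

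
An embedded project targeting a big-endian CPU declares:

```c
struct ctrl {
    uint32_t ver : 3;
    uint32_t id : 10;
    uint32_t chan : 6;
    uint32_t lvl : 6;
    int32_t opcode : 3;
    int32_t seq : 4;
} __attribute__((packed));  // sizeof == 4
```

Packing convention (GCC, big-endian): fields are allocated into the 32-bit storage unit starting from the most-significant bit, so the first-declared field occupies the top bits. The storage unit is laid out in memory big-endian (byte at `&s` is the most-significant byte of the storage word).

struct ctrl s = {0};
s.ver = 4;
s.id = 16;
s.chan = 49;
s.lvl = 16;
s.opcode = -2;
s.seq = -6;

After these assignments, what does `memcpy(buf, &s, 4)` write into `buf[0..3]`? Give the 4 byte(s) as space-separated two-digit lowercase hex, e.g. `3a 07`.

80 86 28 6a

[29+:3] ver=4 & 0x7 = 0x4; word=0x80000000
[19+:10] id=16 & 0x3ff = 0x10; word=0x80800000
[13+:6] chan=49 & 0x3f = 0x31; word=0x80862000
[7+:6] lvl=16 & 0x3f = 0x10; word=0x80862800
[4+:3] opcode=-2 & 0x7 = 0x6; word=0x80862860
[0+:4] seq=-6 & 0xf = 0xa; word=0x8086286a
word = 0x8086286a → big-endian bytes:
  [0]=0x80  [1]=0x86  [2]=0x28  [3]=0x6a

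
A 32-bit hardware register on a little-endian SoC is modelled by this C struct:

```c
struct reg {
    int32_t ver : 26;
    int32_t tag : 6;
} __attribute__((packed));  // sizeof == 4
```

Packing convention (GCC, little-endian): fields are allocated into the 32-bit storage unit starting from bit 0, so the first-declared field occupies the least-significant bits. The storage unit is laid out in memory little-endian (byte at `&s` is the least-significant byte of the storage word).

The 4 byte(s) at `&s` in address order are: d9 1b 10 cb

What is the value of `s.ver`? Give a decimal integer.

-15721511

[0]=0xd9 [1]=0x1b [2]=0x10 [3]=0xcb (little-endian) → word 0xcb101bd9
ver:26 @ bit 0 → (0xcb101bd9>>0)&0x3ffffff = 0x3101bd9  ←
tag:6 @ bit 26 → (0xcb101bd9>>26)&0x3f = 0x32
ver signed 26b, MSB=1: 51387353 - 67108864 = -15721511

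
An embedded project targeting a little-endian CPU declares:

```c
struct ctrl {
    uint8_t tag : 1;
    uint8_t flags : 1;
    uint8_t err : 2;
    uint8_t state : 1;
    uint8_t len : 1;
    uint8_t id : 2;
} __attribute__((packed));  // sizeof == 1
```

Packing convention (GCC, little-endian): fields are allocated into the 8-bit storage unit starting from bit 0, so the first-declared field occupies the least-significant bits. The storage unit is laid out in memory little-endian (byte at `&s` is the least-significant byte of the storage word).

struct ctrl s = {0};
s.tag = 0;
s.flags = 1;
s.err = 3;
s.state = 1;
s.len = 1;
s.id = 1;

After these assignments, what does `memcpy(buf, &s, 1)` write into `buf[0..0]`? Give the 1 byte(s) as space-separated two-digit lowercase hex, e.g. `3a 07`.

tag:1 = 0 → 0x0 << 0 → word 0x00
flags:1 = 1 → 0x1 << 1 → word 0x02
err:2 = 3 → 0x3 << 2 → word 0x0e
state:1 = 1 → 0x1 << 4 → word 0x1e
len:1 = 1 → 0x1 << 5 → word 0x3e
id:2 = 1 → 0x1 << 6 → word 0x7e
word = 0x7e → little-endian bytes:
  [0]=0x7e

7e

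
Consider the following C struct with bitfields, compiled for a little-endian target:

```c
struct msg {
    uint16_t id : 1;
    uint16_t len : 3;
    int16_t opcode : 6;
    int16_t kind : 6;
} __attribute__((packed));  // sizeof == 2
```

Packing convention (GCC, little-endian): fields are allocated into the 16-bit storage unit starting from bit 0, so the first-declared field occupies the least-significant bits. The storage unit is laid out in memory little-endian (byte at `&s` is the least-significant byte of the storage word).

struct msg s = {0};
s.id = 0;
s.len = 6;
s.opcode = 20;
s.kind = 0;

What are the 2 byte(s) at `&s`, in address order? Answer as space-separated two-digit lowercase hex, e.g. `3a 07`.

4c 01

id:1 = 0 → 0x0 << 0 → word 0x0000
len:3 = 6 → 0x6 << 1 → word 0x000c
opcode:6 = 20 → 0x14 << 4 → word 0x014c
kind:6 = 0 → 0x0 << 10 → word 0x014c
word = 0x014c → little-endian bytes:
  [0]=0x4c  [1]=0x01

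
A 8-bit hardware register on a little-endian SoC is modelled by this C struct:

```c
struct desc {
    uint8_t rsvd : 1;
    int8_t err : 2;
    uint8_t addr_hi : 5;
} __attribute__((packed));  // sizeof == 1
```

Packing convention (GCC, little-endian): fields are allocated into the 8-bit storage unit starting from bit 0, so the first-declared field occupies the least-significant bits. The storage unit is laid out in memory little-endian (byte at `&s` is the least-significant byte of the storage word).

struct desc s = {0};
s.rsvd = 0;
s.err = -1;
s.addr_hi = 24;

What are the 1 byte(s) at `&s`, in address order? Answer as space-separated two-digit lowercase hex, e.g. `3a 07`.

rsvd:1 = 0 → 0x0 << 0 → word 0x00
err:2 = -1 → 0x3 << 1 → word 0x06
addr_hi:5 = 24 → 0x18 << 3 → word 0xc6
word = 0xc6 → little-endian bytes:
  [0]=0xc6

c6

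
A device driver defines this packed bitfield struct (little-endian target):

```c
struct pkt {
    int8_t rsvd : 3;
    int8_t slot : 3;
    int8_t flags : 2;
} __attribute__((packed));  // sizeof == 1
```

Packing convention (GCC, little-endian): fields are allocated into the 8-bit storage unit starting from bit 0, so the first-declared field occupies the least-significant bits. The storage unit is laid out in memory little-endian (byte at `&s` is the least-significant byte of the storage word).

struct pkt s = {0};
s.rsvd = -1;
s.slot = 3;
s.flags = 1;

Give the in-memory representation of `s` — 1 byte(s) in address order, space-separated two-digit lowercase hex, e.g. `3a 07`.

rsvd (3b) val=-1 bits=0x7 at bit 0: 0x07
slot (3b) val=3 bits=0x3 at bit 3: 0x1f
flags (2b) val=1 bits=0x1 at bit 6: 0x5f
word = 0x5f → little-endian bytes:
  [0]=0x5f

5f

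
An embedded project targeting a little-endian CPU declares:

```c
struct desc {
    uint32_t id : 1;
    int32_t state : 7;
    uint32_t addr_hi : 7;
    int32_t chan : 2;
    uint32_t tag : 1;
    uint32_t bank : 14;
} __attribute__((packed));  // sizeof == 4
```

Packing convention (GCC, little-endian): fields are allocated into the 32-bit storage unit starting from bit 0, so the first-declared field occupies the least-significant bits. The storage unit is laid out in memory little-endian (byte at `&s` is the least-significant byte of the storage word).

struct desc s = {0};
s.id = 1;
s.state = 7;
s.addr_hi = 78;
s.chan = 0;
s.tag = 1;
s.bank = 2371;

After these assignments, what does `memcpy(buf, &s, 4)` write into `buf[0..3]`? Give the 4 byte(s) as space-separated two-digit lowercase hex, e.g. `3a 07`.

0f 4e 0e 25

id:1 = 1 → 0x1 << 0 → word 0x00000001
state:7 = 7 → 0x7 << 1 → word 0x0000000f
addr_hi:7 = 78 → 0x4e << 8 → word 0x00004e0f
chan:2 = 0 → 0x0 << 15 → word 0x00004e0f
tag:1 = 1 → 0x1 << 17 → word 0x00024e0f
bank:14 = 2371 → 0x943 << 18 → word 0x250e4e0f
word = 0x250e4e0f → little-endian bytes:
  [0]=0x0f  [1]=0x4e  [2]=0x0e  [3]=0x25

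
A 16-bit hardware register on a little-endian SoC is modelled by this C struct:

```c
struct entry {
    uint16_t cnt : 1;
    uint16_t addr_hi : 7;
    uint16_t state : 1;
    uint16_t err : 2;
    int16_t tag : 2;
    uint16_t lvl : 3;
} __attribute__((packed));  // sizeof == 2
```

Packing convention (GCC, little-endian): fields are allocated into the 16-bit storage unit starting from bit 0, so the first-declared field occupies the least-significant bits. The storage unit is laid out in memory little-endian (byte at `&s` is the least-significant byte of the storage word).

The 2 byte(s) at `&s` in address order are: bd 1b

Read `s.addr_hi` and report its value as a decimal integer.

94

[0]=0xbd [1]=0x1b (little-endian) → word 0x1bbd
cnt:1 @ bit 0 → (0x1bbd>>0)&0x1 = 0x1
addr_hi:7 @ bit 1 → (0x1bbd>>1)&0x7f = 0x5e  ←
state:1 @ bit 8 → (0x1bbd>>8)&0x1 = 0x1
err:2 @ bit 9 → (0x1bbd>>9)&0x3 = 0x1
tag:2 @ bit 11 → (0x1bbd>>11)&0x3 = 0x3
lvl:3 @ bit 13 → (0x1bbd>>13)&0x7 = 0x0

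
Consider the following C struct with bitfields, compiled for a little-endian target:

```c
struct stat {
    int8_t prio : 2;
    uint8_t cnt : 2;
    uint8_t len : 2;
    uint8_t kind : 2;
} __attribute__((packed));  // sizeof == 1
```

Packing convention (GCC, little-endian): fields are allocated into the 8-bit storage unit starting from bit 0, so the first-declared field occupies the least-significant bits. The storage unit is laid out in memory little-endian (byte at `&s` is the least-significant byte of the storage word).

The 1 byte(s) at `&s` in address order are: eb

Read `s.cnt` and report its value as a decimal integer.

2

[0]=0xeb (little-endian) → word 0xeb
prio:2 @ bit 0 → (0xeb>>0)&0x3 = 0x3
cnt:2 @ bit 2 → (0xeb>>2)&0x3 = 0x2  ←
len:2 @ bit 4 → (0xeb>>4)&0x3 = 0x2
kind:2 @ bit 6 → (0xeb>>6)&0x3 = 0x3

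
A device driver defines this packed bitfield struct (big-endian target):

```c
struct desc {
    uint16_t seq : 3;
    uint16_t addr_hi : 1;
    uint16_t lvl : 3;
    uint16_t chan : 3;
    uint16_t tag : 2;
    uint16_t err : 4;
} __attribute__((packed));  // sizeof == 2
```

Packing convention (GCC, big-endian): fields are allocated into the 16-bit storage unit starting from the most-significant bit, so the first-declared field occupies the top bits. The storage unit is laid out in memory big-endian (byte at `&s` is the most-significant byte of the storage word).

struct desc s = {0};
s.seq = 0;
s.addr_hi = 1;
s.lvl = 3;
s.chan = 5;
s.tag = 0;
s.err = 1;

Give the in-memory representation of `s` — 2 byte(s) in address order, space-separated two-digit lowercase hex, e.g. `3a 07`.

seq (3b) val=0 bits=0x0 at bit 13: 0x0000
addr_hi (1b) val=1 bits=0x1 at bit 12: 0x1000
lvl (3b) val=3 bits=0x3 at bit 9: 0x1600
chan (3b) val=5 bits=0x5 at bit 6: 0x1740
tag (2b) val=0 bits=0x0 at bit 4: 0x1740
err (4b) val=1 bits=0x1 at bit 0: 0x1741
word = 0x1741 → big-endian bytes:
  [0]=0x17  [1]=0x41

17 41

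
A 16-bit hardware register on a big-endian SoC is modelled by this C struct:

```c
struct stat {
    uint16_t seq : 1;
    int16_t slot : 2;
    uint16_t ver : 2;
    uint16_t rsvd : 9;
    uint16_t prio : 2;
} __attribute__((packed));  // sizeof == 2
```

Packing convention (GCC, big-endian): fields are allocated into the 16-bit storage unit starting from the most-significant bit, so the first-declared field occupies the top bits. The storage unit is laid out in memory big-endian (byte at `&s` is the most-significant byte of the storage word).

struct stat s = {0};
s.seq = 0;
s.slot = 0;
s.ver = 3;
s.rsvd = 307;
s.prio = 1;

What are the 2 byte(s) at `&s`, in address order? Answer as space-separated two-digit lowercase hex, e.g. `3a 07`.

seq:1 = 0 → 0x0 << 15 → word 0x0000
slot:2 = 0 → 0x0 << 13 → word 0x0000
ver:2 = 3 → 0x3 << 11 → word 0x1800
rsvd:9 = 307 → 0x133 << 2 → word 0x1ccc
prio:2 = 1 → 0x1 << 0 → word 0x1ccd
word = 0x1ccd → big-endian bytes:
  [0]=0x1c  [1]=0xcd

1c cd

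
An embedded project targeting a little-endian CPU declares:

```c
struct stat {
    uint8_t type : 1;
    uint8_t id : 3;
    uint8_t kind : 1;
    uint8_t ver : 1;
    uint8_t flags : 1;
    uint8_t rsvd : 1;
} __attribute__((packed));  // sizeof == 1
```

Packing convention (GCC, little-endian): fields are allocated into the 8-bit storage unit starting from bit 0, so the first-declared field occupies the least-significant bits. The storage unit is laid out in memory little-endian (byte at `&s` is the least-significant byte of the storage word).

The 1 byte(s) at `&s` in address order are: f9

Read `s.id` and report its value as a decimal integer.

[0]=0xf9 (little-endian) → word 0xf9
type [0+:1] = (word>>0) & 0x1 = 1
id [1+:3] = (word>>1) & 0x7 = 4  ←
kind [4+:1] = (word>>4) & 0x1 = 1
ver [5+:1] = (word>>5) & 0x1 = 1
flags [6+:1] = (word>>6) & 0x1 = 1
rsvd [7+:1] = (word>>7) & 0x1 = 1

4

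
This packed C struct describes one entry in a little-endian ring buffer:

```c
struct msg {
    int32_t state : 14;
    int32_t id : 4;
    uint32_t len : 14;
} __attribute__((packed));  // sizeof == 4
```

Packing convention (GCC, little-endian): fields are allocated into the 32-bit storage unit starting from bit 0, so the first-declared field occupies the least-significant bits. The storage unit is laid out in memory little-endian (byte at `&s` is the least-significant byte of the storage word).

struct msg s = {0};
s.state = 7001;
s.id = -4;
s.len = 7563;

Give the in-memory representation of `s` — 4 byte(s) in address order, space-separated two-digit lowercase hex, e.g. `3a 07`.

59 1b 2f 76

state:14 = 7001 → 0x1b59 << 0 → word 0x00001b59
id:4 = -4 → 0xc << 14 → word 0x00031b59
len:14 = 7563 → 0x1d8b << 18 → word 0x762f1b59
word = 0x762f1b59 → little-endian bytes:
  [0]=0x59  [1]=0x1b  [2]=0x2f  [3]=0x76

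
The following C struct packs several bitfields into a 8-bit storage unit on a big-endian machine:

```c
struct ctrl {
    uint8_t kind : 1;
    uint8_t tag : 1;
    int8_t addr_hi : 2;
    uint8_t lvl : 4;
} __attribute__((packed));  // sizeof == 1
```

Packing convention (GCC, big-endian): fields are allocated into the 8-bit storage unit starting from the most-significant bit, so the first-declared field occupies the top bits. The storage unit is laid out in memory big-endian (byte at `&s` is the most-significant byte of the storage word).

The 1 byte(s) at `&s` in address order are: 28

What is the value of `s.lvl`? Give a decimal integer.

8

[0]=0x28 (big-endian) → word 0x28
kind [7+:1] = (word>>7) & 0x1 = 0
tag [6+:1] = (word>>6) & 0x1 = 0
addr_hi [4+:2] = (word>>4) & 0x3 = 2
lvl [0+:4] = (word>>0) & 0xf = 8  ←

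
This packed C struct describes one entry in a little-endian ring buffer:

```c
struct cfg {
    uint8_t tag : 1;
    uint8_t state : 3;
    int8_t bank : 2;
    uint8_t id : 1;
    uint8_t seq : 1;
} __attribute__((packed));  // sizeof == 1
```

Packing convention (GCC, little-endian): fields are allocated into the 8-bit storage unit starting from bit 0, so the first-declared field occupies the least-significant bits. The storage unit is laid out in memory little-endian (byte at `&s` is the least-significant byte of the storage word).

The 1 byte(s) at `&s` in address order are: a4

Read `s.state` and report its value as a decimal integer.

[0]=0xa4 (little-endian) → word 0xa4
tag:1 @ bit 0 → (0xa4>>0)&0x1 = 0x0
state:3 @ bit 1 → (0xa4>>1)&0x7 = 0x2  ←
bank:2 @ bit 4 → (0xa4>>4)&0x3 = 0x2
id:1 @ bit 6 → (0xa4>>6)&0x1 = 0x0
seq:1 @ bit 7 → (0xa4>>7)&0x1 = 0x1

2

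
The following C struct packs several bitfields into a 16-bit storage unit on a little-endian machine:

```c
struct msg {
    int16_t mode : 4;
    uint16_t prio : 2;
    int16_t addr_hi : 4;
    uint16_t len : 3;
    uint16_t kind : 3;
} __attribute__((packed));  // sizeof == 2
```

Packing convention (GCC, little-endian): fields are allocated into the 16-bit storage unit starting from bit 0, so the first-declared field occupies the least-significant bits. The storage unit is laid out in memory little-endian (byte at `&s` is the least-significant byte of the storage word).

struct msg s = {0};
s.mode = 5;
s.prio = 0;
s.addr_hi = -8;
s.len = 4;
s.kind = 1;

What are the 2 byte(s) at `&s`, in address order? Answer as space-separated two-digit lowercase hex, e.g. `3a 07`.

05 32

mode (4b) val=5 bits=0x5 at bit 0: 0x0005
prio (2b) val=0 bits=0x0 at bit 4: 0x0005
addr_hi (4b) val=-8 bits=0x8 at bit 6: 0x0205
len (3b) val=4 bits=0x4 at bit 10: 0x1205
kind (3b) val=1 bits=0x1 at bit 13: 0x3205
word = 0x3205 → little-endian bytes:
  [0]=0x05  [1]=0x32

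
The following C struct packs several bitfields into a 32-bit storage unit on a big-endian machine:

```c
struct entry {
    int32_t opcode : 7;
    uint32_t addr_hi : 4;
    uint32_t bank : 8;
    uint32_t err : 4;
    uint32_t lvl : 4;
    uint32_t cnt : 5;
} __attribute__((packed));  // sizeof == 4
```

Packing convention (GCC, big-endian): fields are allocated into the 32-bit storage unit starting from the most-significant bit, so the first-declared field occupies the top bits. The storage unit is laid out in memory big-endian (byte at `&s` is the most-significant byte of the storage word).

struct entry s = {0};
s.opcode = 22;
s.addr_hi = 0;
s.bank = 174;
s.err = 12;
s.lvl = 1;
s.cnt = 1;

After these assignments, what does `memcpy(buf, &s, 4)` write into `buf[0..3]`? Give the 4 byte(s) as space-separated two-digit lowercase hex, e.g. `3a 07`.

2c 15 d8 21

[25+:7] opcode=22 & 0x7f = 0x16; word=0x2c000000
[21+:4] addr_hi=0 & 0xf = 0x0; word=0x2c000000
[13+:8] bank=174 & 0xff = 0xae; word=0x2c15c000
[9+:4] err=12 & 0xf = 0xc; word=0x2c15d800
[5+:4] lvl=1 & 0xf = 0x1; word=0x2c15d820
[0+:5] cnt=1 & 0x1f = 0x1; word=0x2c15d821
word = 0x2c15d821 → big-endian bytes:
  [0]=0x2c  [1]=0x15  [2]=0xd8  [3]=0x21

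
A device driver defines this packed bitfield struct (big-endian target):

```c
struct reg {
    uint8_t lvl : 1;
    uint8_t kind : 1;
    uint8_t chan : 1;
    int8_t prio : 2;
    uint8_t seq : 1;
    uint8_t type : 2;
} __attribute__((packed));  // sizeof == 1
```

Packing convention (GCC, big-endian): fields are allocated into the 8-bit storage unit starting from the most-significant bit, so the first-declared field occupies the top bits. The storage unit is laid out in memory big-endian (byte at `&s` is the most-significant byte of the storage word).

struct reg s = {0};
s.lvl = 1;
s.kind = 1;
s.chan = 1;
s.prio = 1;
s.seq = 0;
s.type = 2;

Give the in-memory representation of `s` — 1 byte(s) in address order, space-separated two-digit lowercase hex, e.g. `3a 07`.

ea

lvl:1 = 1 → 0x1 << 7 → word 0x80
kind:1 = 1 → 0x1 << 6 → word 0xc0
chan:1 = 1 → 0x1 << 5 → word 0xe0
prio:2 = 1 → 0x1 << 3 → word 0xe8
seq:1 = 0 → 0x0 << 2 → word 0xe8
type:2 = 2 → 0x2 << 0 → word 0xea
word = 0xea → big-endian bytes:
  [0]=0xea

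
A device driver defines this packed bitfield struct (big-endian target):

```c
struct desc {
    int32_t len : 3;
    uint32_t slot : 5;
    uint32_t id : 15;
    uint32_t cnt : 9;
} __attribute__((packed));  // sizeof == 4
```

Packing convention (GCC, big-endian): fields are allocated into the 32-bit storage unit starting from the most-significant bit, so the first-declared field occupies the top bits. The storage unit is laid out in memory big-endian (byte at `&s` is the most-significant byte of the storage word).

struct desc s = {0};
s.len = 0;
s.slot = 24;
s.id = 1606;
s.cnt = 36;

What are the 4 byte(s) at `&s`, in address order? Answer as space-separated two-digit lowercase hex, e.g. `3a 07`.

18 0c 8c 24

len (3b) val=0 bits=0x0 at bit 29: 0x00000000
slot (5b) val=24 bits=0x18 at bit 24: 0x18000000
id (15b) val=1606 bits=0x646 at bit 9: 0x180c8c00
cnt (9b) val=36 bits=0x24 at bit 0: 0x180c8c24
word = 0x180c8c24 → big-endian bytes:
  [0]=0x18  [1]=0x0c  [2]=0x8c  [3]=0x24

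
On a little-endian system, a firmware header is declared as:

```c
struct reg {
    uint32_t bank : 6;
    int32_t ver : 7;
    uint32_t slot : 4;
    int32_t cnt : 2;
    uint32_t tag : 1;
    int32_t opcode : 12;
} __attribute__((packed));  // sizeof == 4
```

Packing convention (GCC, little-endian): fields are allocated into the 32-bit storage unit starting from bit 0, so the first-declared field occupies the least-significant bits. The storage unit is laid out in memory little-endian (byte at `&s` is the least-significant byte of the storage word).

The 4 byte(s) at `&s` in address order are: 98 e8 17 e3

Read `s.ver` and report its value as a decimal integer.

[0]=0x98 [1]=0xe8 [2]=0x17 [3]=0xe3 (little-endian) → word 0xe317e898
bank [0+:6] = (word>>0) & 0x3f = 24
ver [6+:7] = (word>>6) & 0x7f = 34  ←
slot [13+:4] = (word>>13) & 0xf = 15
cnt [17+:2] = (word>>17) & 0x3 = 3
tag [19+:1] = (word>>19) & 0x1 = 0
opcode [20+:12] = (word>>20) & 0xfff = 3633
ver signed 7b, MSB=0: value = 34

34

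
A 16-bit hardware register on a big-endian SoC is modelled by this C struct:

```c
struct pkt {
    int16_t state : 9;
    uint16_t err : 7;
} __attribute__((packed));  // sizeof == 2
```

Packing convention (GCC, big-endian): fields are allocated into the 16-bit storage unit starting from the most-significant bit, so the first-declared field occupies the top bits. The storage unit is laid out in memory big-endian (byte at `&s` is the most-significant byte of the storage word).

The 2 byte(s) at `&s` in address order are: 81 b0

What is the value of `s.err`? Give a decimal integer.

48

[0]=0x81 [1]=0xb0 (big-endian) → word 0x81b0
state [7+:9] = (word>>7) & 0x1ff = 259
err [0+:7] = (word>>0) & 0x7f = 48  ←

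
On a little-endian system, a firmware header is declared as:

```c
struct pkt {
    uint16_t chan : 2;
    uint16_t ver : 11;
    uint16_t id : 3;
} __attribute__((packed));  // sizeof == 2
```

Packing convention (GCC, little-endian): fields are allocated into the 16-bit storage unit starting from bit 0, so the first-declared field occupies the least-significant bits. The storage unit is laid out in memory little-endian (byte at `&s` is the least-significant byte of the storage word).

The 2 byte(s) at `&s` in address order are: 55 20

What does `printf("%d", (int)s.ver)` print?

[0]=0x55 [1]=0x20 (little-endian) → word 0x2055
chan [0+:2] = (word>>0) & 0x3 = 1
ver [2+:11] = (word>>2) & 0x7ff = 21  ←
id [13+:3] = (word>>13) & 0x7 = 1

21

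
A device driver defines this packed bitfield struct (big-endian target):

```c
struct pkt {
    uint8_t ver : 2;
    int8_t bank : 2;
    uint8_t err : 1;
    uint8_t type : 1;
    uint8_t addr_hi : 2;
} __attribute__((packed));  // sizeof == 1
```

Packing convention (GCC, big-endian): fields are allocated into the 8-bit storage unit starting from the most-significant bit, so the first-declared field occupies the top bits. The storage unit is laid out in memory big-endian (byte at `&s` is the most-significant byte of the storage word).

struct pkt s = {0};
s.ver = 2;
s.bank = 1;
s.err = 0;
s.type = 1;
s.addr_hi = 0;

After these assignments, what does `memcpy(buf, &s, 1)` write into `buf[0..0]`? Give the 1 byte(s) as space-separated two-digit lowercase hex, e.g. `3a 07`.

94

ver:2 = 2 → 0x2 << 6 → word 0x80
bank:2 = 1 → 0x1 << 4 → word 0x90
err:1 = 0 → 0x0 << 3 → word 0x90
type:1 = 1 → 0x1 << 2 → word 0x94
addr_hi:2 = 0 → 0x0 << 0 → word 0x94
word = 0x94 → big-endian bytes:
  [0]=0x94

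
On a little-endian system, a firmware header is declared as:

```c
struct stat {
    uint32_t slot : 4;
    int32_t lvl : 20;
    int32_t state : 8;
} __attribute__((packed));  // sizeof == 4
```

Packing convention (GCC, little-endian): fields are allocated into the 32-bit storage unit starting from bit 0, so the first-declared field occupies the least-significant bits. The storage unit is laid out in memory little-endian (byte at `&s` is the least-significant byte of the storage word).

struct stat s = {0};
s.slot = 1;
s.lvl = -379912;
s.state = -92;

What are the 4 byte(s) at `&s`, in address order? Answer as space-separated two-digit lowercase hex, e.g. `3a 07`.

slot (4b) val=1 bits=0x1 at bit 0: 0x00000001
lvl (20b) val=-379912 bits=0xa33f8 at bit 4: 0x00a33f81
state (8b) val=-92 bits=0xa4 at bit 24: 0xa4a33f81
word = 0xa4a33f81 → little-endian bytes:
  [0]=0x81  [1]=0x3f  [2]=0xa3  [3]=0xa4

81 3f a3 a4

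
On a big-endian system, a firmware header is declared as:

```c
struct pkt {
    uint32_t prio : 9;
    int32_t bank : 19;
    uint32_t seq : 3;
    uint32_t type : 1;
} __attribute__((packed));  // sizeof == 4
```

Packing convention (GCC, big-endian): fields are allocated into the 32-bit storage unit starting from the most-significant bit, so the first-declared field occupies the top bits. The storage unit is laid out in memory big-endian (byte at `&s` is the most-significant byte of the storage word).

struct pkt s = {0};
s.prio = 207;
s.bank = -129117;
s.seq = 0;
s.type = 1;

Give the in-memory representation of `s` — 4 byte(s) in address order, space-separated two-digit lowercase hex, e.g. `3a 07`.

[23+:9] prio=207 & 0x1ff = 0xcf; word=0x67800000
[4+:19] bank=-129117 & 0x7ffff = 0x607a3; word=0x67e07a30
[1+:3] seq=0 & 0x7 = 0x0; word=0x67e07a30
[0+:1] type=1 & 0x1 = 0x1; word=0x67e07a31
word = 0x67e07a31 → big-endian bytes:
  [0]=0x67  [1]=0xe0  [2]=0x7a  [3]=0x31

67 e0 7a 31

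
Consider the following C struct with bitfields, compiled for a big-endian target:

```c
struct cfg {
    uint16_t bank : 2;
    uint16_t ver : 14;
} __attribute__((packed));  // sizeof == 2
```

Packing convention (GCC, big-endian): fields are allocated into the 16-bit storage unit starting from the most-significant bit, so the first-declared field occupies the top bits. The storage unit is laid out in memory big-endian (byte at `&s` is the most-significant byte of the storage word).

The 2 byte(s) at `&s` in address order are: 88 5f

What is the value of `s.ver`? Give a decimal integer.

2143

[0]=0x88 [1]=0x5f (big-endian) → word 0x885f
bank [14+:2] = (word>>14) & 0x3 = 2
ver [0+:14] = (word>>0) & 0x3fff = 2143  ←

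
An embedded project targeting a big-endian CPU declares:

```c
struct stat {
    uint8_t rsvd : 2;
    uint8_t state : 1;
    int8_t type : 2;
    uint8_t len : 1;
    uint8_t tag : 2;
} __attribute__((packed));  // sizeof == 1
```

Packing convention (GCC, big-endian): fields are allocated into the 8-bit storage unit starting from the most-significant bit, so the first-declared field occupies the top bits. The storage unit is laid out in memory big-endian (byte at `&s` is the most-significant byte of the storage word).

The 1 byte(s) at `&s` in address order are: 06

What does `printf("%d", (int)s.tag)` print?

[0]=0x06 (big-endian) → word 0x06
rsvd [6+:2] = (word>>6) & 0x3 = 0
state [5+:1] = (word>>5) & 0x1 = 0
type [3+:2] = (word>>3) & 0x3 = 0
len [2+:1] = (word>>2) & 0x1 = 1
tag [0+:2] = (word>>0) & 0x3 = 2  ←

2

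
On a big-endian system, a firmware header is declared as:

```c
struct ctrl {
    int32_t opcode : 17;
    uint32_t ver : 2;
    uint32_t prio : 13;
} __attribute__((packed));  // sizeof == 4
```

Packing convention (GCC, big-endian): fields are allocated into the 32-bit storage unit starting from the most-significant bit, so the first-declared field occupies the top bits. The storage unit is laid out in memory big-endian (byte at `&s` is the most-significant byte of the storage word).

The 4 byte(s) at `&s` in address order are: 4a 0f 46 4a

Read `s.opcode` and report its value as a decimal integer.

37918

[0]=0x4a [1]=0x0f [2]=0x46 [3]=0x4a (big-endian) → word 0x4a0f464a
opcode:17 @ bit 15 → (0x4a0f464a>>15)&0x1ffff = 0x941e  ←
ver:2 @ bit 13 → (0x4a0f464a>>13)&0x3 = 0x2
prio:13 @ bit 0 → (0x4a0f464a>>0)&0x1fff = 0x64a
opcode signed 17b, MSB=0: value = 37918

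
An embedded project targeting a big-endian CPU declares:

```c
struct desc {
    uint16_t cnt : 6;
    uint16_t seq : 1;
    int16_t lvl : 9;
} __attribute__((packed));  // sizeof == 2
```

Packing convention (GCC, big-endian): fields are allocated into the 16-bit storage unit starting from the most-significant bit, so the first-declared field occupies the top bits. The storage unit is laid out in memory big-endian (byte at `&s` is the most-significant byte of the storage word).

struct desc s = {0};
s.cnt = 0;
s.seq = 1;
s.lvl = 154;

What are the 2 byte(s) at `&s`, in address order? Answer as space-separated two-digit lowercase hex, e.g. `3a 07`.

[10+:6] cnt=0 & 0x3f = 0x0; word=0x0000
[9+:1] seq=1 & 0x1 = 0x1; word=0x0200
[0+:9] lvl=154 & 0x1ff = 0x9a; word=0x029a
word = 0x029a → big-endian bytes:
  [0]=0x02  [1]=0x9a

02 9a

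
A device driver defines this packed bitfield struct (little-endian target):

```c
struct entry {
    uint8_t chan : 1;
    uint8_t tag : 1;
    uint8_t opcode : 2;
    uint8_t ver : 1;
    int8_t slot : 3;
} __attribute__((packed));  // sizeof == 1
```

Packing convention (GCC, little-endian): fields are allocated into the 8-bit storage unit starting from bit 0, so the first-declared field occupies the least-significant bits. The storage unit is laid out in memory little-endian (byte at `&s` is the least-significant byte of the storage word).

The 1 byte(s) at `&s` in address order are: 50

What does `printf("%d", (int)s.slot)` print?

2

[0]=0x50 (little-endian) → word 0x50
chan [0+:1] = (word>>0) & 0x1 = 0
tag [1+:1] = (word>>1) & 0x1 = 0
opcode [2+:2] = (word>>2) & 0x3 = 0
ver [4+:1] = (word>>4) & 0x1 = 1
slot [5+:3] = (word>>5) & 0x7 = 2  ←
slot signed 3b, MSB=0: value = 2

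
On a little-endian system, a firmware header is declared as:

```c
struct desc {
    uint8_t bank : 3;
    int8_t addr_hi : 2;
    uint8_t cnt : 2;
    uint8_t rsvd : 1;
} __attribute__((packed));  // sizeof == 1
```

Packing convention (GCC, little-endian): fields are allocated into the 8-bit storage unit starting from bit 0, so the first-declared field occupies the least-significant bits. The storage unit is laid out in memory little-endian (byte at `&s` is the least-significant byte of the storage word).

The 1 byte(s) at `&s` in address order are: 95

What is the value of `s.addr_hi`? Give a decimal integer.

-2

[0]=0x95 (little-endian) → word 0x95
bank [0+:3] = (word>>0) & 0x7 = 5
addr_hi [3+:2] = (word>>3) & 0x3 = 2  ←
cnt [5+:2] = (word>>5) & 0x3 = 0
rsvd [7+:1] = (word>>7) & 0x1 = 1
addr_hi signed 2b, MSB=1: 2 - 4 = -2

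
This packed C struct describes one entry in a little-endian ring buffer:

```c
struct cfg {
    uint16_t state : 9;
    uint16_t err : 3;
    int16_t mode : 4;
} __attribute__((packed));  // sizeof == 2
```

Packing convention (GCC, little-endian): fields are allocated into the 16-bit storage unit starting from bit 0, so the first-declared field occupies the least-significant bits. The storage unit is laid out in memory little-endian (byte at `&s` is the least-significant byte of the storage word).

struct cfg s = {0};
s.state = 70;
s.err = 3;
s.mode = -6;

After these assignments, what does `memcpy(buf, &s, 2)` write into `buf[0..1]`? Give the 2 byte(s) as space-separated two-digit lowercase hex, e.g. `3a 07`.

[0+:9] state=70 & 0x1ff = 0x46; word=0x0046
[9+:3] err=3 & 0x7 = 0x3; word=0x0646
[12+:4] mode=-6 & 0xf = 0xa; word=0xa646
word = 0xa646 → little-endian bytes:
  [0]=0x46  [1]=0xa6

46 a6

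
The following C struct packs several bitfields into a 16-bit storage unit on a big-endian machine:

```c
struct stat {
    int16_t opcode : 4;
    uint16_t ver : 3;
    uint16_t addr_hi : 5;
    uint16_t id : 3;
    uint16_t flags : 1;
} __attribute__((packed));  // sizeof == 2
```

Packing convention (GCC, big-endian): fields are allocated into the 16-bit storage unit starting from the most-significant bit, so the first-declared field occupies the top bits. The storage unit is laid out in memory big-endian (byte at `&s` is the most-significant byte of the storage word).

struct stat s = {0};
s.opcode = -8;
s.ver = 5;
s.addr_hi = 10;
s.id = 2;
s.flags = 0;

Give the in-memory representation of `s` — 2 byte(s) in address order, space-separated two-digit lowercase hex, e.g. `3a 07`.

opcode:4 = -8 → 0x8 << 12 → word 0x8000
ver:3 = 5 → 0x5 << 9 → word 0x8a00
addr_hi:5 = 10 → 0xa << 4 → word 0x8aa0
id:3 = 2 → 0x2 << 1 → word 0x8aa4
flags:1 = 0 → 0x0 << 0 → word 0x8aa4
word = 0x8aa4 → big-endian bytes:
  [0]=0x8a  [1]=0xa4

8a a4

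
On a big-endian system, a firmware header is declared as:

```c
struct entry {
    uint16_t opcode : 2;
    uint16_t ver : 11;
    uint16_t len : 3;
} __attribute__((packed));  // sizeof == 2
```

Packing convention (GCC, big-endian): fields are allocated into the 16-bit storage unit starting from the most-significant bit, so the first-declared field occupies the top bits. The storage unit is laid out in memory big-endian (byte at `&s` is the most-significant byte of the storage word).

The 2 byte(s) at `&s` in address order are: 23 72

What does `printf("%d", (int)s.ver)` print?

1134

[0]=0x23 [1]=0x72 (big-endian) → word 0x2372
opcode:2 @ bit 14 → (0x2372>>14)&0x3 = 0x0
ver:11 @ bit 3 → (0x2372>>3)&0x7ff = 0x46e  ←
len:3 @ bit 0 → (0x2372>>0)&0x7 = 0x2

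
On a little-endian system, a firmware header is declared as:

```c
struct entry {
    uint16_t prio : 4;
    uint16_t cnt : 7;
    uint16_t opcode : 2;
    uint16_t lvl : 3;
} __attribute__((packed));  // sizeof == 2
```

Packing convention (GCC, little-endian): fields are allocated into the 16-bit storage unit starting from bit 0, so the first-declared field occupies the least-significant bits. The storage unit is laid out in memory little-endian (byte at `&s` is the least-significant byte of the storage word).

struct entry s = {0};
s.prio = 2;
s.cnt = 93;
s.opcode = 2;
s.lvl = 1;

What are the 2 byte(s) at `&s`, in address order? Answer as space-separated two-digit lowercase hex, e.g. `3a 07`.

d2 35

prio (4b) val=2 bits=0x2 at bit 0: 0x0002
cnt (7b) val=93 bits=0x5d at bit 4: 0x05d2
opcode (2b) val=2 bits=0x2 at bit 11: 0x15d2
lvl (3b) val=1 bits=0x1 at bit 13: 0x35d2
word = 0x35d2 → little-endian bytes:
  [0]=0xd2  [1]=0x35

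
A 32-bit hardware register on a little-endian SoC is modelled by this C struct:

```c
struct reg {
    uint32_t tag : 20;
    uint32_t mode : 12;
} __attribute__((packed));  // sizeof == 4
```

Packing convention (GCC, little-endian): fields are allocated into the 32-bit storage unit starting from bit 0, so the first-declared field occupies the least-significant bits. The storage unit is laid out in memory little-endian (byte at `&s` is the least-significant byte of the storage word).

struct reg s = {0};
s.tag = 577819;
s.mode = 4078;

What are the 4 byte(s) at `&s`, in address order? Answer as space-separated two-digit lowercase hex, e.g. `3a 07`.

1b d1 e8 fe

[0+:20] tag=577819 & 0xfffff = 0x8d11b; word=0x0008d11b
[20+:12] mode=4078 & 0xfff = 0xfee; word=0xfee8d11b
word = 0xfee8d11b → little-endian bytes:
  [0]=0x1b  [1]=0xd1  [2]=0xe8  [3]=0xfe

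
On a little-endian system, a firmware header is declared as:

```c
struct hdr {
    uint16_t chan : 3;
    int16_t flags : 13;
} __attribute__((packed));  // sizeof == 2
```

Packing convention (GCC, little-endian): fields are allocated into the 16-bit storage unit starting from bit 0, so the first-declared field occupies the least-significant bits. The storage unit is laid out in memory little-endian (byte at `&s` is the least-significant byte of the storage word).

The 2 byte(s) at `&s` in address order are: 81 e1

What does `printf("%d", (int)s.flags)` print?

-976

[0]=0x81 [1]=0xe1 (little-endian) → word 0xe181
chan [0+:3] = (word>>0) & 0x7 = 1
flags [3+:13] = (word>>3) & 0x1fff = 7216  ←
flags signed 13b, MSB=1: 7216 - 8192 = -976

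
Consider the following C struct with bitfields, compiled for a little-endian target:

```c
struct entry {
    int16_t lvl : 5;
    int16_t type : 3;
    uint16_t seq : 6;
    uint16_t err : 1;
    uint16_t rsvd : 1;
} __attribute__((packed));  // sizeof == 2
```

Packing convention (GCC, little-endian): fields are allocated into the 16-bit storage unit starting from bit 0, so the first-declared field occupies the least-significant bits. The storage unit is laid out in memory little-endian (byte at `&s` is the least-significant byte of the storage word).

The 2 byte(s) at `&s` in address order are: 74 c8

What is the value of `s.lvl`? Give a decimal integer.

-12

[0]=0x74 [1]=0xc8 (little-endian) → word 0xc874
lvl [0+:5] = (word>>0) & 0x1f = 20  ←
type [5+:3] = (word>>5) & 0x7 = 3
seq [8+:6] = (word>>8) & 0x3f = 8
err [14+:1] = (word>>14) & 0x1 = 1
rsvd [15+:1] = (word>>15) & 0x1 = 1
lvl signed 5b, MSB=1: 20 - 32 = -12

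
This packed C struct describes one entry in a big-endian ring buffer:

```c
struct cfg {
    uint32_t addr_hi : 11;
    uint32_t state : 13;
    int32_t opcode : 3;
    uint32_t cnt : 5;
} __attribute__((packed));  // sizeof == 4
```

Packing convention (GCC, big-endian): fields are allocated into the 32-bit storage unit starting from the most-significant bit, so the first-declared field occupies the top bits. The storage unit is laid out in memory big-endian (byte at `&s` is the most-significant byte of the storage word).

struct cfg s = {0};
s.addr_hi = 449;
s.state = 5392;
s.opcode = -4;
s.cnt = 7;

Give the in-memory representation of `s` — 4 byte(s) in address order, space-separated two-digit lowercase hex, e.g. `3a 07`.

addr_hi (11b) val=449 bits=0x1c1 at bit 21: 0x38200000
state (13b) val=5392 bits=0x1510 at bit 8: 0x38351000
opcode (3b) val=-4 bits=0x4 at bit 5: 0x38351080
cnt (5b) val=7 bits=0x7 at bit 0: 0x38351087
word = 0x38351087 → big-endian bytes:
  [0]=0x38  [1]=0x35  [2]=0x10  [3]=0x87

38 35 10 87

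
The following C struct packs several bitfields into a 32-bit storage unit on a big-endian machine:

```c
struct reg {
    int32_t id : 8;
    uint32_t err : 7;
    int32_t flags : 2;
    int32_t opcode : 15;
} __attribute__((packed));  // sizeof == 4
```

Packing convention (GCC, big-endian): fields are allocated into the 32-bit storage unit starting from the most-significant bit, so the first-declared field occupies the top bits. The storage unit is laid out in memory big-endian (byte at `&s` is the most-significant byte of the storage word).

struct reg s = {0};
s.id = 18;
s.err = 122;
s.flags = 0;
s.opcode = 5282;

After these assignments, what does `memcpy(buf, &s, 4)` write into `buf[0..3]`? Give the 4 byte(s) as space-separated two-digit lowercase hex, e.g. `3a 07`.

12 f4 14 a2

[24+:8] id=18 & 0xff = 0x12; word=0x12000000
[17+:7] err=122 & 0x7f = 0x7a; word=0x12f40000
[15+:2] flags=0 & 0x3 = 0x0; word=0x12f40000
[0+:15] opcode=5282 & 0x7fff = 0x14a2; word=0x12f414a2
word = 0x12f414a2 → big-endian bytes:
  [0]=0x12  [1]=0xf4  [2]=0x14  [3]=0xa2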